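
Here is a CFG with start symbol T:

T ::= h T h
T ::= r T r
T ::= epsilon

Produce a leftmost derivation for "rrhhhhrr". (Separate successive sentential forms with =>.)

T => rTr   [T ::= r T r]
rTr => rrTrr   [T ::= r T r]
rrTrr => rrhThrr   [T ::= h T h]
rrhThrr => rrhhThhrr   [T ::= h T h]
rrhhThhrr => rrhhhhrr   [T ::= epsilon]

T => rTr => rrTrr => rrhThrr => rrhhThhrr => rrhhhhrr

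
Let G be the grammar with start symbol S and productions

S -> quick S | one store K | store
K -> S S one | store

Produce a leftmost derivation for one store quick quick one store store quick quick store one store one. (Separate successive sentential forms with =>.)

S => one store K => one store S S one => one store quick S S one => one store quick quick S S one => one store quick quick one store K S one => one store quick quick one store S S one S one => one store quick quick one store store S one S one => one store quick quick one store store quick S one S one => one store quick quick one store store quick quick S one S one => one store quick quick one store store quick quick store one S one => one store quick quick one store store quick quick store one store one

S => one store K   [S -> one store K]
one store K => one store S S one   [K -> S S one]
one store S S one => one store quick S S one   [S -> quick S]
one store quick S S one => one store quick quick S S one   [S -> quick S]
one store quick quick S S one => one store quick quick one store K S one   [S -> one store K]
one store quick quick one store K S one => one store quick quick one store S S one S one   [K -> S S one]
one store quick quick one store S S one S one => one store quick quick one store store S one S one   [S -> store]
one store quick quick one store store S one S one => one store quick quick one store store quick S one S one   [S -> quick S]
one store quick quick one store store quick S one S one => one store quick quick one store store quick quick S one S one   [S -> quick S]
one store quick quick one store store quick quick S one S one => one store quick quick one store store quick quick store one S one   [S -> store]
one store quick quick one store store quick quick store one S one => one store quick quick one store store quick quick store one store one   [S -> store]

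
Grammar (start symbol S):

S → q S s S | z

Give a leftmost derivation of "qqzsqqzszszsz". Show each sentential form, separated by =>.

S => qSsS   [S → q S s S]
qSsS => qqSsSsS   [S → q S s S]
qqSsSsS => qqzsSsS   [S → z]
qqzsSsS => qqzsqSsSsS   [S → q S s S]
qqzsqSsSsS => qqzsqqSsSsSsS   [S → q S s S]
qqzsqqSsSsSsS => qqzsqqzsSsSsS   [S → z]
qqzsqqzsSsSsS => qqzsqqzszsSsS   [S → z]
qqzsqqzszsSsS => qqzsqqzszszsS   [S → z]
qqzsqqzszszsS => qqzsqqzszszsz   [S → z]

S=>qSsS=>qqSsSsS=>qqzsSsS=>qqzsqSsSsS=>qqzsqqSsSsSsS=>qqzsqqzsSsSsS=>qqzsqqzszsSsS=>qqzsqqzszszsS=>qqzsqqzszszsz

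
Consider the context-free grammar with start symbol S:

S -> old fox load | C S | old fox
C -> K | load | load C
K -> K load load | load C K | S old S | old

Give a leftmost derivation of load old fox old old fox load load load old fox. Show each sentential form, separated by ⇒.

S ⇒ C S   [S -> C S]
C S ⇒ load C S   [C -> load C]
load C S ⇒ load K S   [C -> K]
load K S ⇒ load K load load S   [K -> K load load]
load K load load S ⇒ load S old S load load S   [K -> S old S]
load S old S load load S ⇒ load old fox old S load load S   [S -> old fox]
load old fox old S load load S ⇒ load old fox old old fox load load S   [S -> old fox]
load old fox old old fox load load S ⇒ load old fox old old fox load load C S   [S -> C S]
load old fox old old fox load load C S ⇒ load old fox old old fox load load load S   [C -> load]
load old fox old old fox load load load S ⇒ load old fox old old fox load load load old fox   [S -> old fox]

S ⇒ C S ⇒ load C S ⇒ load K S ⇒ load K load load S ⇒ load S old S load load S ⇒ load old fox old S load load S ⇒ load old fox old old fox load load S ⇒ load old fox old old fox load load C S ⇒ load old fox old old fox load load load S ⇒ load old fox old old fox load load load old fox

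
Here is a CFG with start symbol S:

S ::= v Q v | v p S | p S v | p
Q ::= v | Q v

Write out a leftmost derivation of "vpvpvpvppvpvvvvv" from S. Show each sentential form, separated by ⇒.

S ⇒ vpS ⇒ vpvpS ⇒ vpvpvpS ⇒ vpvpvpvpS ⇒ vpvpvpvppSv ⇒ vpvpvpvppvpSv ⇒ vpvpvpvppvpvQvv ⇒ vpvpvpvppvpvQvvv ⇒ vpvpvpvppvpvvvvv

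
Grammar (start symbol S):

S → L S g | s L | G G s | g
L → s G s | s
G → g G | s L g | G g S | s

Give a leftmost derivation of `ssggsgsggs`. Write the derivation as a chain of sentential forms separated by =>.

S => sL => ssGs => ssgGs => ssggGs => ssggGgSs => ssggsgSs => ssggsgLSgs => ssggsgsSgs => ssggsgsggs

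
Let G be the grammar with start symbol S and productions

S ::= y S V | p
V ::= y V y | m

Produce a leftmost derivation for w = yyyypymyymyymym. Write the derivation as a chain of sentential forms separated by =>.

S => ySV   [S ::= y S V]
ySV => yySVV   [S ::= y S V]
yySVV => yyySVVV   [S ::= y S V]
yyySVVV => yyyySVVVV   [S ::= y S V]
yyyySVVVV => yyyypVVVV   [S ::= p]
yyyypVVVV => yyyypyVyVVV   [V ::= y V y]
yyyypyVyVVV => yyyypymyVVV   [V ::= m]
yyyypymyVVV => yyyypymyyVyVV   [V ::= y V y]
yyyypymyyVyVV => yyyypymyymyVV   [V ::= m]
yyyypymyymyVV => yyyypymyymyyVyV   [V ::= y V y]
yyyypymyymyyVyV => yyyypymyymyymyV   [V ::= m]
yyyypymyymyymyV => yyyypymyymyymym   [V ::= m]

S=>ySV=>yySVV=>yyySVVV=>yyyySVVVV=>yyyypVVVV=>yyyypyVyVVV=>yyyypymyVVV=>yyyypymyyVyVV=>yyyypymyymyVV=>yyyypymyymyyVyV=>yyyypymyymyymyV=>yyyypymyymyymym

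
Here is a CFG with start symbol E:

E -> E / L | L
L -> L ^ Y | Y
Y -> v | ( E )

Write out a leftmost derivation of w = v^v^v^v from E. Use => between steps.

E => L => L^Y => L^Y^Y => L^Y^Y^Y => Y^Y^Y^Y => v^Y^Y^Y => v^v^Y^Y => v^v^v^Y => v^v^v^v

E => L   [E -> L]
L => L^Y   [L -> L ^ Y]
L^Y => L^Y^Y   [L -> L ^ Y]
L^Y^Y => L^Y^Y^Y   [L -> L ^ Y]
L^Y^Y^Y => Y^Y^Y^Y   [L -> Y]
Y^Y^Y^Y => v^Y^Y^Y   [Y -> v]
v^Y^Y^Y => v^v^Y^Y   [Y -> v]
v^v^Y^Y => v^v^v^Y   [Y -> v]
v^v^v^Y => v^v^v^v   [Y -> v]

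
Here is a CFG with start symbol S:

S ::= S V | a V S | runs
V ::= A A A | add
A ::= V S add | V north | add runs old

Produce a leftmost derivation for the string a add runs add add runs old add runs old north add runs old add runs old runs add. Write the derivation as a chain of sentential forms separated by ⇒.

S ⇒ S V   [S ::= S V]
S V ⇒ a V S V   [S ::= a V S]
a V S V ⇒ a A A A S V   [V ::= A A A]
a A A A S V ⇒ a V north A A S V   [A ::= V north]
a V north A A S V ⇒ a A A A north A A S V   [V ::= A A A]
a A A A north A A S V ⇒ a V S add A A north A A S V   [A ::= V S add]
a V S add A A north A A S V ⇒ a add S add A A north A A S V   [V ::= add]
a add S add A A north A A S V ⇒ a add runs add A A north A A S V   [S ::= runs]
a add runs add A A north A A S V ⇒ a add runs add add runs old A north A A S V   [A ::= add runs old]
a add runs add add runs old A north A A S V ⇒ a add runs add add runs old add runs old north A A S V   [A ::= add runs old]
a add runs add add runs old add runs old north A A S V ⇒ a add runs add add runs old add runs old north add runs old A S V   [A ::= add runs old]
a add runs add add runs old add runs old north add runs old A S V ⇒ a add runs add add runs old add runs old north add runs old add runs old S V   [A ::= add runs old]
a add runs add add runs old add runs old north add runs old add runs old S V ⇒ a add runs add add runs old add runs old north add runs old add runs old runs V   [S ::= runs]
a add runs add add runs old add runs old north add runs old add runs old runs V ⇒ a add runs add add runs old add runs old north add runs old add runs old runs add   [V ::= add]

S ⇒ S V ⇒ a V S V ⇒ a A A A S V ⇒ a V north A A S V ⇒ a A A A north A A S V ⇒ a V S add A A north A A S V ⇒ a add S add A A north A A S V ⇒ a add runs add A A north A A S V ⇒ a add runs add add runs old A north A A S V ⇒ a add runs add add runs old add runs old north A A S V ⇒ a add runs add add runs old add runs old north add runs old A S V ⇒ a add runs add add runs old add runs old north add runs old add runs old S V ⇒ a add runs add add runs old add runs old north add runs old add runs old runs V ⇒ a add runs add add runs old add runs old north add runs old add runs old runs add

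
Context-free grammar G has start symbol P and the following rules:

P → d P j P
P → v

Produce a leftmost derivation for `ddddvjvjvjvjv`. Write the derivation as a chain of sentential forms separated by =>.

P=>dPjP=>ddPjPjP=>dddPjPjPjP=>ddddPjPjPjPjP=>ddddvjPjPjPjP=>ddddvjvjPjPjP=>ddddvjvjvjPjP=>ddddvjvjvjvjP=>ddddvjvjvjvjv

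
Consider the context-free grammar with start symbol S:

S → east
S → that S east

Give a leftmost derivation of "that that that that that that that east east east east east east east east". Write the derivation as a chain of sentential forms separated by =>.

S => that S east   [S → that S east]
that S east => that that S east east   [S → that S east]
that that S east east => that that that S east east east   [S → that S east]
that that that S east east east => that that that that S east east east east   [S → that S east]
that that that that S east east east east => that that that that that S east east east east east   [S → that S east]
that that that that that S east east east east east => that that that that that that S east east east east east east   [S → that S east]
that that that that that that S east east east east east east => that that that that that that that S east east east east east east east   [S → that S east]
that that that that that that that S east east east east east east east => that that that that that that that east east east east east east east east   [S → east]

S => that S east => that that S east east => that that that S east east east => that that that that S east east east east => that that that that that S east east east east east => that that that that that that S east east east east east east => that that that that that that that S east east east east east east east => that that that that that that that east east east east east east east east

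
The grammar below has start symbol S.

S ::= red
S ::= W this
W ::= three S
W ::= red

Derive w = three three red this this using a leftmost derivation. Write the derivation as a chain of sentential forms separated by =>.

S => W this   [S ::= W this]
W this => three S this   [W ::= three S]
three S this => three W this this   [S ::= W this]
three W this this => three three S this this   [W ::= three S]
three three S this this => three three red this this   [S ::= red]

S => W this => three S this => three W this this => three three S this this => three three red this this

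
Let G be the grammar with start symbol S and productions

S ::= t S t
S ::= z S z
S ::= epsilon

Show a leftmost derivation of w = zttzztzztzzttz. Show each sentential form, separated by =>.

S => zSz => ztStz => zttSttz => zttzSzttz => zttzzSzzttz => zttzztStzzttz => zttzztzSztzzttz => zttzztzztzzttz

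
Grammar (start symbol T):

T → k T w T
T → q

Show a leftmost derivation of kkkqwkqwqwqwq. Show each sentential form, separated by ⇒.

T ⇒ kTwT ⇒ kkTwTwT ⇒ kkkTwTwTwT ⇒ kkkqwTwTwT ⇒ kkkqwkTwTwTwT ⇒ kkkqwkqwTwTwT ⇒ kkkqwkqwqwTwT ⇒ kkkqwkqwqwqwT ⇒ kkkqwkqwqwqwq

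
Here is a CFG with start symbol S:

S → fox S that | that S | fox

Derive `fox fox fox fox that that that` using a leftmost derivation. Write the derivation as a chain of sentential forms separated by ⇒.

S ⇒ fox S that ⇒ fox fox S that that ⇒ fox fox fox S that that that ⇒ fox fox fox fox that that that

S ⇒ fox S that   [S → fox S that]
fox S that ⇒ fox fox S that that   [S → fox S that]
fox fox S that that ⇒ fox fox fox S that that that   [S → fox S that]
fox fox fox S that that that ⇒ fox fox fox fox that that that   [S → fox]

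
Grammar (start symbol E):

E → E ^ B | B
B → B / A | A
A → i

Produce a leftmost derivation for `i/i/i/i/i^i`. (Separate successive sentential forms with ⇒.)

E ⇒ E^B ⇒ B^B ⇒ B/A^B ⇒ B/A/A^B ⇒ B/A/A/A^B ⇒ B/A/A/A/A^B ⇒ A/A/A/A/A^B ⇒ i/A/A/A/A^B ⇒ i/i/A/A/A^B ⇒ i/i/i/A/A^B ⇒ i/i/i/i/A^B ⇒ i/i/i/i/i^B ⇒ i/i/i/i/i^A ⇒ i/i/i/i/i^i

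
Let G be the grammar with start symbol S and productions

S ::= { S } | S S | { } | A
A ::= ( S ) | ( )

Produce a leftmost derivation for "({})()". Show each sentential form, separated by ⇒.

S ⇒ SS ⇒ AS ⇒ (S)S ⇒ ({})S ⇒ ({})A ⇒ ({})()

S ⇒ SS   [S ::= S S]
SS ⇒ AS   [S ::= A]
AS ⇒ (S)S   [A ::= ( S )]
(S)S ⇒ ({})S   [S ::= { }]
({})S ⇒ ({})A   [S ::= A]
({})A ⇒ ({})()   [A ::= ( )]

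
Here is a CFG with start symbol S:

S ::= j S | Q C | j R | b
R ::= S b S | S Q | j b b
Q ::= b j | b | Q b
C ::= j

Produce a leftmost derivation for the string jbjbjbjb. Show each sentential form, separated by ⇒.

S ⇒ jR ⇒ jSbS ⇒ jQCbS ⇒ jQbCbS ⇒ jbjbCbS ⇒ jbjbjbS ⇒ jbjbjbjS ⇒ jbjbjbjb

S ⇒ jR   [S ::= j R]
jR ⇒ jSbS   [R ::= S b S]
jSbS ⇒ jQCbS   [S ::= Q C]
jQCbS ⇒ jQbCbS   [Q ::= Q b]
jQbCbS ⇒ jbjbCbS   [Q ::= b j]
jbjbCbS ⇒ jbjbjbS   [C ::= j]
jbjbjbS ⇒ jbjbjbjS   [S ::= j S]
jbjbjbjS ⇒ jbjbjbjb   [S ::= b]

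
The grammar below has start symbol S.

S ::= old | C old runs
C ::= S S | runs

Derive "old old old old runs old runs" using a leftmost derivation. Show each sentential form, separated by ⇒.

S ⇒ C old runs ⇒ S S old runs ⇒ old S old runs ⇒ old C old runs old runs ⇒ old S S old runs old runs ⇒ old old S old runs old runs ⇒ old old old old runs old runs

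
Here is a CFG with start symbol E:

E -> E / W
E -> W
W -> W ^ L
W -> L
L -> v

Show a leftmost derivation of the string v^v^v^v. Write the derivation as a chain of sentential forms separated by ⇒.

E ⇒ W   [E -> W]
W ⇒ W^L   [W -> W ^ L]
W^L ⇒ W^L^L   [W -> W ^ L]
W^L^L ⇒ W^L^L^L   [W -> W ^ L]
W^L^L^L ⇒ L^L^L^L   [W -> L]
L^L^L^L ⇒ v^L^L^L   [L -> v]
v^L^L^L ⇒ v^v^L^L   [L -> v]
v^v^L^L ⇒ v^v^v^L   [L -> v]
v^v^v^L ⇒ v^v^v^v   [L -> v]

E ⇒ W ⇒ W^L ⇒ W^L^L ⇒ W^L^L^L ⇒ L^L^L^L ⇒ v^L^L^L ⇒ v^v^L^L ⇒ v^v^v^L ⇒ v^v^v^v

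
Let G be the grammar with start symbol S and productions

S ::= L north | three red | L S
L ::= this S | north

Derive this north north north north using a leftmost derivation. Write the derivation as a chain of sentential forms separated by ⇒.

S ⇒ L north ⇒ this S north ⇒ this L S north ⇒ this north S north ⇒ this north L north north ⇒ this north north north north

S ⇒ L north   [S ::= L north]
L north ⇒ this S north   [L ::= this S]
this S north ⇒ this L S north   [S ::= L S]
this L S north ⇒ this north S north   [L ::= north]
this north S north ⇒ this north L north north   [S ::= L north]
this north L north north ⇒ this north north north north   [L ::= north]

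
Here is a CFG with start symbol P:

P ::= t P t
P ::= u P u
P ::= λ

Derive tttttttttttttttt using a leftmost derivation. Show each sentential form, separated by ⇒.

P ⇒ tPt ⇒ ttPtt ⇒ tttPttt ⇒ ttttPtttt ⇒ tttttPttttt ⇒ ttttttPtttttt ⇒ tttttttPttttttt ⇒ ttttttttPtttttttt ⇒ tttttttttttttttt

P ⇒ tPt   [P ::= t P t]
tPt ⇒ ttPtt   [P ::= t P t]
ttPtt ⇒ tttPttt   [P ::= t P t]
tttPttt ⇒ ttttPtttt   [P ::= t P t]
ttttPtttt ⇒ tttttPttttt   [P ::= t P t]
tttttPttttt ⇒ ttttttPtttttt   [P ::= t P t]
ttttttPtttttt ⇒ tttttttPttttttt   [P ::= t P t]
tttttttPttttttt ⇒ ttttttttPtttttttt   [P ::= t P t]
ttttttttPtttttttt ⇒ tttttttttttttttt   [P ::= λ]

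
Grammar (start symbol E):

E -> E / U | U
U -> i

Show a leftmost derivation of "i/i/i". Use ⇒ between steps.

E ⇒ E/U   [E -> E / U]
E/U ⇒ E/U/U   [E -> E / U]
E/U/U ⇒ U/U/U   [E -> U]
U/U/U ⇒ i/U/U   [U -> i]
i/U/U ⇒ i/i/U   [U -> i]
i/i/U ⇒ i/i/i   [U -> i]

E ⇒ E/U ⇒ E/U/U ⇒ U/U/U ⇒ i/U/U ⇒ i/i/U ⇒ i/i/i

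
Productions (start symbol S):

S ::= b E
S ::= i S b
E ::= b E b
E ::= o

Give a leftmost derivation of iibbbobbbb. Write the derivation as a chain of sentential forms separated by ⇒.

S⇒iSb⇒iiSbb⇒iibEbb⇒iibbEbbb⇒iibbbEbbbb⇒iibbbobbbb

S ⇒ iSb   [S ::= i S b]
iSb ⇒ iiSbb   [S ::= i S b]
iiSbb ⇒ iibEbb   [S ::= b E]
iibEbb ⇒ iibbEbbb   [E ::= b E b]
iibbEbbb ⇒ iibbbEbbbb   [E ::= b E b]
iibbbEbbbb ⇒ iibbbobbbb   [E ::= o]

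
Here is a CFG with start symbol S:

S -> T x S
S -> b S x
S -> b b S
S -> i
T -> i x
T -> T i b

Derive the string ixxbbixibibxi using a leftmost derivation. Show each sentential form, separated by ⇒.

S ⇒ TxS ⇒ ixxS ⇒ ixxbbS ⇒ ixxbbTxS ⇒ ixxbbTibxS ⇒ ixxbbTibibxS ⇒ ixxbbixibibxS ⇒ ixxbbixibibxi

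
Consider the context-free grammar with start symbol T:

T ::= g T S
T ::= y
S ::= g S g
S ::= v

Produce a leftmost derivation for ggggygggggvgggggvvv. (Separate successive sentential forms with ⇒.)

T⇒gTS⇒ggTSS⇒gggTSSS⇒ggggTSSSS⇒ggggySSSS⇒ggggygSgSSS⇒ggggyggSggSSS⇒ggggygggSgggSSS⇒ggggyggggSggggSSS⇒ggggygggggSgggggSSS⇒ggggygggggvgggggSSS⇒ggggygggggvgggggvSS⇒ggggygggggvgggggvvS⇒ggggygggggvgggggvvv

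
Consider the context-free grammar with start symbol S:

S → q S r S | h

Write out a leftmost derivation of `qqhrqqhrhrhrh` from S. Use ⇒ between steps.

S ⇒ qSrS   [S → q S r S]
qSrS ⇒ qqSrSrS   [S → q S r S]
qqSrSrS ⇒ qqhrSrS   [S → h]
qqhrSrS ⇒ qqhrqSrSrS   [S → q S r S]
qqhrqSrSrS ⇒ qqhrqqSrSrSrS   [S → q S r S]
qqhrqqSrSrSrS ⇒ qqhrqqhrSrSrS   [S → h]
qqhrqqhrSrSrS ⇒ qqhrqqhrhrSrS   [S → h]
qqhrqqhrhrSrS ⇒ qqhrqqhrhrhrS   [S → h]
qqhrqqhrhrhrS ⇒ qqhrqqhrhrhrh   [S → h]

S⇒qSrS⇒qqSrSrS⇒qqhrSrS⇒qqhrqSrSrS⇒qqhrqqSrSrSrS⇒qqhrqqhrSrSrS⇒qqhrqqhrhrSrS⇒qqhrqqhrhrhrS⇒qqhrqqhrhrhrh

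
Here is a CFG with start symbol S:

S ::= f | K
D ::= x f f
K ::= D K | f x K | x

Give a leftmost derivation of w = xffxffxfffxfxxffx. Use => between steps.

S => K => DK => xffK => xffDK => xffxffK => xffxffDK => xffxffxffK => xffxffxfffxK => xffxffxfffxfxK => xffxffxfffxfxDK => xffxffxfffxfxxffK => xffxffxfffxfxxffx

S => K   [S ::= K]
K => DK   [K ::= D K]
DK => xffK   [D ::= x f f]
xffK => xffDK   [K ::= D K]
xffDK => xffxffK   [D ::= x f f]
xffxffK => xffxffDK   [K ::= D K]
xffxffDK => xffxffxffK   [D ::= x f f]
xffxffxffK => xffxffxfffxK   [K ::= f x K]
xffxffxfffxK => xffxffxfffxfxK   [K ::= f x K]
xffxffxfffxfxK => xffxffxfffxfxDK   [K ::= D K]
xffxffxfffxfxDK => xffxffxfffxfxxffK   [D ::= x f f]
xffxffxfffxfxxffK => xffxffxfffxfxxffx   [K ::= x]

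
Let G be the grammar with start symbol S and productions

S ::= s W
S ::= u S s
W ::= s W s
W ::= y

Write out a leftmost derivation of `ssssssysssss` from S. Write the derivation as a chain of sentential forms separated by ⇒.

S ⇒ sW ⇒ ssWs ⇒ sssWss ⇒ ssssWsss ⇒ sssssWssss ⇒ ssssssWsssss ⇒ ssssssysssss

S ⇒ sW   [S ::= s W]
sW ⇒ ssWs   [W ::= s W s]
ssWs ⇒ sssWss   [W ::= s W s]
sssWss ⇒ ssssWsss   [W ::= s W s]
ssssWsss ⇒ sssssWssss   [W ::= s W s]
sssssWssss ⇒ ssssssWsssss   [W ::= s W s]
ssssssWsssss ⇒ ssssssysssss   [W ::= y]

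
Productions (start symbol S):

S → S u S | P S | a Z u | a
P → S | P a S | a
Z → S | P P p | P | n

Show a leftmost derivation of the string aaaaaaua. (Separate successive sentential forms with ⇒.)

S ⇒ PS   [S → P S]
PS ⇒ SS   [P → S]
SS ⇒ aS   [S → a]
aS ⇒ aPS   [S → P S]
aPS ⇒ aaS   [P → a]
aaS ⇒ aaSuS   [S → S u S]
aaSuS ⇒ aaPSuS   [S → P S]
aaPSuS ⇒ aaPaSSuS   [P → P a S]
aaPaSSuS ⇒ aaaaSSuS   [P → a]
aaaaSSuS ⇒ aaaaaSuS   [S → a]
aaaaaSuS ⇒ aaaaaauS   [S → a]
aaaaaauS ⇒ aaaaaaua   [S → a]

S ⇒ PS ⇒ SS ⇒ aS ⇒ aPS ⇒ aaS ⇒ aaSuS ⇒ aaPSuS ⇒ aaPaSSuS ⇒ aaaaSSuS ⇒ aaaaaSuS ⇒ aaaaaauS ⇒ aaaaaaua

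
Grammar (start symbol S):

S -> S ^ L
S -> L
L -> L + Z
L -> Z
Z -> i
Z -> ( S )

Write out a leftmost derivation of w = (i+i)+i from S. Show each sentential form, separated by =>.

S => L   [S -> L]
L => L+Z   [L -> L + Z]
L+Z => Z+Z   [L -> Z]
Z+Z => (S)+Z   [Z -> ( S )]
(S)+Z => (L)+Z   [S -> L]
(L)+Z => (L+Z)+Z   [L -> L + Z]
(L+Z)+Z => (Z+Z)+Z   [L -> Z]
(Z+Z)+Z => (i+Z)+Z   [Z -> i]
(i+Z)+Z => (i+i)+Z   [Z -> i]
(i+i)+Z => (i+i)+i   [Z -> i]

S=>L=>L+Z=>Z+Z=>(S)+Z=>(L)+Z=>(L+Z)+Z=>(Z+Z)+Z=>(i+Z)+Z=>(i+i)+Z=>(i+i)+i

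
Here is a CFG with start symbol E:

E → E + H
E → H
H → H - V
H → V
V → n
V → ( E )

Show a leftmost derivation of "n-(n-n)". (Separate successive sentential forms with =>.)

E => H => H-V => V-V => n-V => n-(E) => n-(H) => n-(H-V) => n-(V-V) => n-(n-V) => n-(n-n)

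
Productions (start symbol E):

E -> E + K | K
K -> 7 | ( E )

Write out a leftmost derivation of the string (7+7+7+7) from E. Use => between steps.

E => K => (E) => (E+K) => (E+K+K) => (E+K+K+K) => (K+K+K+K) => (7+K+K+K) => (7+7+K+K) => (7+7+7+K) => (7+7+7+7)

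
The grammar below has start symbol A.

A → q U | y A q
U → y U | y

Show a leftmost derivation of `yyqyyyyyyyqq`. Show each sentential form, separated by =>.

A => yAq   [A → y A q]
yAq => yyAqq   [A → y A q]
yyAqq => yyqUqq   [A → q U]
yyqUqq => yyqyUqq   [U → y U]
yyqyUqq => yyqyyUqq   [U → y U]
yyqyyUqq => yyqyyyUqq   [U → y U]
yyqyyyUqq => yyqyyyyUqq   [U → y U]
yyqyyyyUqq => yyqyyyyyUqq   [U → y U]
yyqyyyyyUqq => yyqyyyyyyUqq   [U → y U]
yyqyyyyyyUqq => yyqyyyyyyyqq   [U → y]

A => yAq => yyAqq => yyqUqq => yyqyUqq => yyqyyUqq => yyqyyyUqq => yyqyyyyUqq => yyqyyyyyUqq => yyqyyyyyyUqq => yyqyyyyyyyqq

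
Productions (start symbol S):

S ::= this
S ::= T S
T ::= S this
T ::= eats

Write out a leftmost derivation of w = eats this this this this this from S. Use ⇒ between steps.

S ⇒ T S   [S ::= T S]
T S ⇒ S this S   [T ::= S this]
S this S ⇒ T S this S   [S ::= T S]
T S this S ⇒ S this S this S   [T ::= S this]
S this S this S ⇒ T S this S this S   [S ::= T S]
T S this S this S ⇒ eats S this S this S   [T ::= eats]
eats S this S this S ⇒ eats this this S this S   [S ::= this]
eats this this S this S ⇒ eats this this this this S   [S ::= this]
eats this this this this S ⇒ eats this this this this this   [S ::= this]

S ⇒ T S ⇒ S this S ⇒ T S this S ⇒ S this S this S ⇒ T S this S this S ⇒ eats S this S this S ⇒ eats this this S this S ⇒ eats this this this this S ⇒ eats this this this this this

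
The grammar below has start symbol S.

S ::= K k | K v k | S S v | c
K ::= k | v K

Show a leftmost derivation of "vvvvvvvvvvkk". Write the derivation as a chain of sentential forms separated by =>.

S=>Kk=>vKk=>vvKk=>vvvKk=>vvvvKk=>vvvvvKk=>vvvvvvKk=>vvvvvvvKk=>vvvvvvvvKk=>vvvvvvvvvKk=>vvvvvvvvvvKk=>vvvvvvvvvvkk

S => Kk   [S ::= K k]
Kk => vKk   [K ::= v K]
vKk => vvKk   [K ::= v K]
vvKk => vvvKk   [K ::= v K]
vvvKk => vvvvKk   [K ::= v K]
vvvvKk => vvvvvKk   [K ::= v K]
vvvvvKk => vvvvvvKk   [K ::= v K]
vvvvvvKk => vvvvvvvKk   [K ::= v K]
vvvvvvvKk => vvvvvvvvKk   [K ::= v K]
vvvvvvvvKk => vvvvvvvvvKk   [K ::= v K]
vvvvvvvvvKk => vvvvvvvvvvKk   [K ::= v K]
vvvvvvvvvvKk => vvvvvvvvvvkk   [K ::= k]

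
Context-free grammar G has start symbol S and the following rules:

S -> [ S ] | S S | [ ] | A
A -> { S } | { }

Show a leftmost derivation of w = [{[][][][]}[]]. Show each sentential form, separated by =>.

S => [S] => [SS] => [AS] => [{S}S] => [{SS}S] => [{SSS}S] => [{SSSS}S] => [{[]SSS}S] => [{[][]SS}S] => [{[][][]S}S] => [{[][][][]}S] => [{[][][][]}[]]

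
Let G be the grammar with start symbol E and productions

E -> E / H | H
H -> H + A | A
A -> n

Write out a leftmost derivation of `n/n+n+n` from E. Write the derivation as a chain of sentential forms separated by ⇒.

E ⇒ E/H   [E -> E / H]
E/H ⇒ H/H   [E -> H]
H/H ⇒ A/H   [H -> A]
A/H ⇒ n/H   [A -> n]
n/H ⇒ n/H+A   [H -> H + A]
n/H+A ⇒ n/H+A+A   [H -> H + A]
n/H+A+A ⇒ n/A+A+A   [H -> A]
n/A+A+A ⇒ n/n+A+A   [A -> n]
n/n+A+A ⇒ n/n+n+A   [A -> n]
n/n+n+A ⇒ n/n+n+n   [A -> n]

E⇒E/H⇒H/H⇒A/H⇒n/H⇒n/H+A⇒n/H+A+A⇒n/A+A+A⇒n/n+A+A⇒n/n+n+A⇒n/n+n+n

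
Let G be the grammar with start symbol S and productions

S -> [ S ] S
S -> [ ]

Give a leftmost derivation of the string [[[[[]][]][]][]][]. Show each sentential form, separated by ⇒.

S ⇒ [S]S ⇒ [[S]S]S ⇒ [[[S]S]S]S ⇒ [[[[S]S]S]S]S ⇒ [[[[[]]S]S]S]S ⇒ [[[[[]][]]S]S]S ⇒ [[[[[]][]][]]S]S ⇒ [[[[[]][]][]][]]S ⇒ [[[[[]][]][]][]][]

S ⇒ [S]S   [S -> [ S ] S]
[S]S ⇒ [[S]S]S   [S -> [ S ] S]
[[S]S]S ⇒ [[[S]S]S]S   [S -> [ S ] S]
[[[S]S]S]S ⇒ [[[[S]S]S]S]S   [S -> [ S ] S]
[[[[S]S]S]S]S ⇒ [[[[[]]S]S]S]S   [S -> [ ]]
[[[[[]]S]S]S]S ⇒ [[[[[]][]]S]S]S   [S -> [ ]]
[[[[[]][]]S]S]S ⇒ [[[[[]][]][]]S]S   [S -> [ ]]
[[[[[]][]][]]S]S ⇒ [[[[[]][]][]][]]S   [S -> [ ]]
[[[[[]][]][]][]]S ⇒ [[[[[]][]][]][]][]   [S -> [ ]]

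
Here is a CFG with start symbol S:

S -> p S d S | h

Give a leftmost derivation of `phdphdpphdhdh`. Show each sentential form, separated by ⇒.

S ⇒ pSdS ⇒ phdS ⇒ phdpSdS ⇒ phdphdS ⇒ phdphdpSdS ⇒ phdphdppSdSdS ⇒ phdphdpphdSdS ⇒ phdphdpphdhdS ⇒ phdphdpphdhdh

S ⇒ pSdS   [S -> p S d S]
pSdS ⇒ phdS   [S -> h]
phdS ⇒ phdpSdS   [S -> p S d S]
phdpSdS ⇒ phdphdS   [S -> h]
phdphdS ⇒ phdphdpSdS   [S -> p S d S]
phdphdpSdS ⇒ phdphdppSdSdS   [S -> p S d S]
phdphdppSdSdS ⇒ phdphdpphdSdS   [S -> h]
phdphdpphdSdS ⇒ phdphdpphdhdS   [S -> h]
phdphdpphdhdS ⇒ phdphdpphdhdh   [S -> h]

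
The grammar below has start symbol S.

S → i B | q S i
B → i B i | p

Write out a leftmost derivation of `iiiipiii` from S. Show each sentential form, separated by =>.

S => iB   [S → i B]
iB => iiBi   [B → i B i]
iiBi => iiiBii   [B → i B i]
iiiBii => iiiiBiii   [B → i B i]
iiiiBiii => iiiipiii   [B → p]

S=>iB=>iiBi=>iiiBii=>iiiiBiii=>iiiipiii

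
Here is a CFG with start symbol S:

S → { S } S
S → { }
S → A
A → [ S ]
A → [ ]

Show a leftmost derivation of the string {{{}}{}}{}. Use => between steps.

S => {S}S => {{S}S}S => {{{}}S}S => {{{}}{}}S => {{{}}{}}{}

S => {S}S   [S → { S } S]
{S}S => {{S}S}S   [S → { S } S]
{{S}S}S => {{{}}S}S   [S → { }]
{{{}}S}S => {{{}}{}}S   [S → { }]
{{{}}{}}S => {{{}}{}}{}   [S → { }]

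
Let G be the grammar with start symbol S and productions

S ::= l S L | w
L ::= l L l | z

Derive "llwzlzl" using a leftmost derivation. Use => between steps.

S => lSL => llSLL => llwLL => llwzL => llwzlLl => llwzlzl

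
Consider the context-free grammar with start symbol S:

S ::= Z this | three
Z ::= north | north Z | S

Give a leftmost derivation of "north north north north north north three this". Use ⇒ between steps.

S ⇒ Z this   [S ::= Z this]
Z this ⇒ north Z this   [Z ::= north Z]
north Z this ⇒ north north Z this   [Z ::= north Z]
north north Z this ⇒ north north north Z this   [Z ::= north Z]
north north north Z this ⇒ north north north north Z this   [Z ::= north Z]
north north north north Z this ⇒ north north north north north Z this   [Z ::= north Z]
north north north north north Z this ⇒ north north north north north north Z this   [Z ::= north Z]
north north north north north north Z this ⇒ north north north north north north S this   [Z ::= S]
north north north north north north S this ⇒ north north north north north north three this   [S ::= three]

S ⇒ Z this ⇒ north Z this ⇒ north north Z this ⇒ north north north Z this ⇒ north north north north Z this ⇒ north north north north north Z this ⇒ north north north north north north Z this ⇒ north north north north north north S this ⇒ north north north north north north three this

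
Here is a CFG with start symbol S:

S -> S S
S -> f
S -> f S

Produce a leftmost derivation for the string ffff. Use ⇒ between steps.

S ⇒ SS ⇒ SSS ⇒ SSSS ⇒ fSSS ⇒ ffSS ⇒ fffS ⇒ ffff

S ⇒ SS   [S -> S S]
SS ⇒ SSS   [S -> S S]
SSS ⇒ SSSS   [S -> S S]
SSSS ⇒ fSSS   [S -> f]
fSSS ⇒ ffSS   [S -> f]
ffSS ⇒ fffS   [S -> f]
fffS ⇒ ffff   [S -> f]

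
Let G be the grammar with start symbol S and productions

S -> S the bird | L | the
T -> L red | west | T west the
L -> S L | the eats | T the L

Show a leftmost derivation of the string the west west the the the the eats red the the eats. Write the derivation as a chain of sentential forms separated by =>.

S => L   [S -> L]
L => S L   [L -> S L]
S L => the L   [S -> the]
the L => the T the L   [L -> T the L]
the T the L => the L red the L   [T -> L red]
the L red the L => the T the L red the L   [L -> T the L]
the T the L red the L => the T west the the L red the L   [T -> T west the]
the T west the the L red the L => the west west the the L red the L   [T -> west]
the west west the the L red the L => the west west the the S L red the L   [L -> S L]
the west west the the S L red the L => the west west the the the L red the L   [S -> the]
the west west the the the L red the L => the west west the the the the eats red the L   [L -> the eats]
the west west the the the the eats red the L => the west west the the the the eats red the the eats   [L -> the eats]

S => L => S L => the L => the T the L => the L red the L => the T the L red the L => the T west the the L red the L => the west west the the L red the L => the west west the the S L red the L => the west west the the the L red the L => the west west the the the the eats red the L => the west west the the the the eats red the the eats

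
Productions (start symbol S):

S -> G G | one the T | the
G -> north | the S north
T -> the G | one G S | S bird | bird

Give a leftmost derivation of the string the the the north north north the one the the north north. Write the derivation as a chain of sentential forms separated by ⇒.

S ⇒ G G ⇒ the S north G ⇒ the G G north G ⇒ the the S north G north G ⇒ the the the north G north G ⇒ the the the north north north G ⇒ the the the north north north the S north ⇒ the the the north north north the one the T north ⇒ the the the north north north the one the the G north ⇒ the the the north north north the one the the north north

S ⇒ G G   [S -> G G]
G G ⇒ the S north G   [G -> the S north]
the S north G ⇒ the G G north G   [S -> G G]
the G G north G ⇒ the the S north G north G   [G -> the S north]
the the S north G north G ⇒ the the the north G north G   [S -> the]
the the the north G north G ⇒ the the the north north north G   [G -> north]
the the the north north north G ⇒ the the the north north north the S north   [G -> the S north]
the the the north north north the S north ⇒ the the the north north north the one the T north   [S -> one the T]
the the the north north north the one the T north ⇒ the the the north north north the one the the G north   [T -> the G]
the the the north north north the one the the G north ⇒ the the the north north north the one the the north north   [G -> north]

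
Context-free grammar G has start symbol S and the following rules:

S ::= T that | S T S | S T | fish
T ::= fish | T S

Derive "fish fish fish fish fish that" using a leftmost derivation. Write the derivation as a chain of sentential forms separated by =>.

S => T that   [S ::= T that]
T that => T S that   [T ::= T S]
T S that => T S S that   [T ::= T S]
T S S that => T S S S that   [T ::= T S]
T S S S that => T S S S S that   [T ::= T S]
T S S S S that => fish S S S S that   [T ::= fish]
fish S S S S that => fish fish S S S that   [S ::= fish]
fish fish S S S that => fish fish fish S S that   [S ::= fish]
fish fish fish S S that => fish fish fish fish S that   [S ::= fish]
fish fish fish fish S that => fish fish fish fish fish that   [S ::= fish]

S => T that => T S that => T S S that => T S S S that => T S S S S that => fish S S S S that => fish fish S S S that => fish fish fish S S that => fish fish fish fish S that => fish fish fish fish fish that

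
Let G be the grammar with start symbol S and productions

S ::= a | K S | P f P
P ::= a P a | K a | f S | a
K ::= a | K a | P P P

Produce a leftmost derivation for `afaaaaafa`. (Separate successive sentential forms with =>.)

S => PfP => aPafP => afSafP => afKSafP => afKaSafP => afKaaSafP => afaaaSafP => afaaaaafP => afaaaaafa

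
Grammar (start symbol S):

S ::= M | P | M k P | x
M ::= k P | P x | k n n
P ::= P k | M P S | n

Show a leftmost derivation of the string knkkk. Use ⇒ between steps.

S ⇒ M   [S ::= M]
M ⇒ kP   [M ::= k P]
kP ⇒ kPk   [P ::= P k]
kPk ⇒ kPkk   [P ::= P k]
kPkk ⇒ kPkkk   [P ::= P k]
kPkkk ⇒ knkkk   [P ::= n]

S ⇒ M ⇒ kP ⇒ kPk ⇒ kPkk ⇒ kPkkk ⇒ knkkk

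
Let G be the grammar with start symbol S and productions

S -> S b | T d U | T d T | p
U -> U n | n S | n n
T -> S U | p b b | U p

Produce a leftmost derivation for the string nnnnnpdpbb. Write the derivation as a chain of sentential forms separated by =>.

S=>TdT=>UpdT=>UnpdT=>UnnpdT=>UnnnpdT=>nnnnnpdT=>nnnnnpdpbb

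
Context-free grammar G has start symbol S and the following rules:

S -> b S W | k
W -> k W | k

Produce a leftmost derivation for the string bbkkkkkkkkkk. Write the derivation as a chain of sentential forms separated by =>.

S => bSW   [S -> b S W]
bSW => bbSWW   [S -> b S W]
bbSWW => bbkWW   [S -> k]
bbkWW => bbkkWW   [W -> k W]
bbkkWW => bbkkkWW   [W -> k W]
bbkkkWW => bbkkkkWW   [W -> k W]
bbkkkkWW => bbkkkkkWW   [W -> k W]
bbkkkkkWW => bbkkkkkkWW   [W -> k W]
bbkkkkkkWW => bbkkkkkkkWW   [W -> k W]
bbkkkkkkkWW => bbkkkkkkkkWW   [W -> k W]
bbkkkkkkkkWW => bbkkkkkkkkkW   [W -> k]
bbkkkkkkkkkW => bbkkkkkkkkkk   [W -> k]

S=>bSW=>bbSWW=>bbkWW=>bbkkWW=>bbkkkWW=>bbkkkkWW=>bbkkkkkWW=>bbkkkkkkWW=>bbkkkkkkkWW=>bbkkkkkkkkWW=>bbkkkkkkkkkW=>bbkkkkkkkkkk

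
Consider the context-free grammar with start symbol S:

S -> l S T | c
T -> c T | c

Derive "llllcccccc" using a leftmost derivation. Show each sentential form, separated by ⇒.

S⇒lST⇒llSTT⇒lllSTTT⇒llllSTTTT⇒llllcTTTT⇒llllccTTT⇒llllcccTT⇒llllccccTT⇒llllcccccT⇒llllcccccc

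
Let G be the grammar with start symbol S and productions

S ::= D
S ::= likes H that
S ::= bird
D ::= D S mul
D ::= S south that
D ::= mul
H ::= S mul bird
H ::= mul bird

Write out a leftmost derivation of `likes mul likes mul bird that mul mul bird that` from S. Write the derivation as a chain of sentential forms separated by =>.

S => likes H that   [S ::= likes H that]
likes H that => likes S mul bird that   [H ::= S mul bird]
likes S mul bird that => likes D mul bird that   [S ::= D]
likes D mul bird that => likes D S mul mul bird that   [D ::= D S mul]
likes D S mul mul bird that => likes mul S mul mul bird that   [D ::= mul]
likes mul S mul mul bird that => likes mul likes H that mul mul bird that   [S ::= likes H that]
likes mul likes H that mul mul bird that => likes mul likes mul bird that mul mul bird that   [H ::= mul bird]

S => likes H that => likes S mul bird that => likes D mul bird that => likes D S mul mul bird that => likes mul S mul mul bird that => likes mul likes H that mul mul bird that => likes mul likes mul bird that mul mul bird that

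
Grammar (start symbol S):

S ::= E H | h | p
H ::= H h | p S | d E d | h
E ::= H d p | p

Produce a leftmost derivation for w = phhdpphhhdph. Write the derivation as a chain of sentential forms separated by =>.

S => EH   [S ::= E H]
EH => HdpH   [E ::= H d p]
HdpH => HhdpH   [H ::= H h]
HhdpH => pShdpH   [H ::= p S]
pShdpH => pEHhdpH   [S ::= E H]
pEHhdpH => pHdpHhdpH   [E ::= H d p]
pHdpHhdpH => pHhdpHhdpH   [H ::= H h]
pHhdpHhdpH => phhdpHhdpH   [H ::= h]
phhdpHhdpH => phhdpHhhdpH   [H ::= H h]
phhdpHhhdpH => phhdppShhdpH   [H ::= p S]
phhdppShhdpH => phhdpphhhdpH   [S ::= h]
phhdpphhhdpH => phhdpphhhdph   [H ::= h]

S => EH => HdpH => HhdpH => pShdpH => pEHhdpH => pHdpHhdpH => pHhdpHhdpH => phhdpHhdpH => phhdpHhhdpH => phhdppShhdpH => phhdpphhhdpH => phhdpphhhdph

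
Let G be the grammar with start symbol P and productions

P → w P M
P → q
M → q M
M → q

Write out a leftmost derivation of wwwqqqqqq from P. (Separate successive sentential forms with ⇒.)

P ⇒ wPM ⇒ wwPMM ⇒ wwwPMMM ⇒ wwwqMMM ⇒ wwwqqMM ⇒ wwwqqqMM ⇒ wwwqqqqMM ⇒ wwwqqqqqM ⇒ wwwqqqqqq

P ⇒ wPM   [P → w P M]
wPM ⇒ wwPMM   [P → w P M]
wwPMM ⇒ wwwPMMM   [P → w P M]
wwwPMMM ⇒ wwwqMMM   [P → q]
wwwqMMM ⇒ wwwqqMM   [M → q]
wwwqqMM ⇒ wwwqqqMM   [M → q M]
wwwqqqMM ⇒ wwwqqqqMM   [M → q M]
wwwqqqqMM ⇒ wwwqqqqqM   [M → q]
wwwqqqqqM ⇒ wwwqqqqqq   [M → q]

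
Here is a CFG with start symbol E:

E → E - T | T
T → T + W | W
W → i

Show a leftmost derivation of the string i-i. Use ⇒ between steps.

E ⇒ E-T   [E → E - T]
E-T ⇒ T-T   [E → T]
T-T ⇒ W-T   [T → W]
W-T ⇒ i-T   [W → i]
i-T ⇒ i-W   [T → W]
i-W ⇒ i-i   [W → i]

E ⇒ E-T ⇒ T-T ⇒ W-T ⇒ i-T ⇒ i-W ⇒ i-i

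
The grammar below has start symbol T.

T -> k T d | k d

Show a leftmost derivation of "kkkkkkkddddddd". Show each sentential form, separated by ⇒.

T ⇒ kTd ⇒ kkTdd ⇒ kkkTddd ⇒ kkkkTdddd ⇒ kkkkkTddddd ⇒ kkkkkkTdddddd ⇒ kkkkkkkddddddd

T ⇒ kTd   [T -> k T d]
kTd ⇒ kkTdd   [T -> k T d]
kkTdd ⇒ kkkTddd   [T -> k T d]
kkkTddd ⇒ kkkkTdddd   [T -> k T d]
kkkkTdddd ⇒ kkkkkTddddd   [T -> k T d]
kkkkkTddddd ⇒ kkkkkkTdddddd   [T -> k T d]
kkkkkkTdddddd ⇒ kkkkkkkddddddd   [T -> k d]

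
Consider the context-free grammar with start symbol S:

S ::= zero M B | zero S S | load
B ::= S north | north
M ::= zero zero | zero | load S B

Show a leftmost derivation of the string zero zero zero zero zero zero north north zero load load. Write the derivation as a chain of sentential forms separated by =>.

S => zero S S   [S ::= zero S S]
zero S S => zero zero M B S   [S ::= zero M B]
zero zero M B S => zero zero zero B S   [M ::= zero]
zero zero zero B S => zero zero zero S north S   [B ::= S north]
zero zero zero S north S => zero zero zero zero M B north S   [S ::= zero M B]
zero zero zero zero M B north S => zero zero zero zero zero zero B north S   [M ::= zero zero]
zero zero zero zero zero zero B north S => zero zero zero zero zero zero north north S   [B ::= north]
zero zero zero zero zero zero north north S => zero zero zero zero zero zero north north zero S S   [S ::= zero S S]
zero zero zero zero zero zero north north zero S S => zero zero zero zero zero zero north north zero load S   [S ::= load]
zero zero zero zero zero zero north north zero load S => zero zero zero zero zero zero north north zero load load   [S ::= load]

S => zero S S => zero zero M B S => zero zero zero B S => zero zero zero S north S => zero zero zero zero M B north S => zero zero zero zero zero zero B north S => zero zero zero zero zero zero north north S => zero zero zero zero zero zero north north zero S S => zero zero zero zero zero zero north north zero load S => zero zero zero zero zero zero north north zero load load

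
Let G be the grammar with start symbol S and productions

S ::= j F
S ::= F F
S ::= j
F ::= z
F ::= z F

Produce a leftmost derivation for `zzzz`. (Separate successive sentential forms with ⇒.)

S ⇒ FF   [S ::= F F]
FF ⇒ zFF   [F ::= z F]
zFF ⇒ zzFF   [F ::= z F]
zzFF ⇒ zzzF   [F ::= z]
zzzF ⇒ zzzz   [F ::= z]

S ⇒ FF ⇒ zFF ⇒ zzFF ⇒ zzzF ⇒ zzzz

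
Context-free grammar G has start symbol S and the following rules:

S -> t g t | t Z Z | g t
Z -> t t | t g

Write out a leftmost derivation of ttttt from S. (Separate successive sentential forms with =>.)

S=>tZZ=>tttZ=>ttttt

S => tZZ   [S -> t Z Z]
tZZ => tttZ   [Z -> t t]
tttZ => ttttt   [Z -> t t]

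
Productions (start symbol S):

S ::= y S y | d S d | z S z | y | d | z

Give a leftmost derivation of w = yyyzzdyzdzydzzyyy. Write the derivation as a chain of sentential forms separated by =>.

S => ySy   [S ::= y S y]
ySy => yySyy   [S ::= y S y]
yySyy => yyySyyy   [S ::= y S y]
yyySyyy => yyyzSzyyy   [S ::= z S z]
yyyzSzyyy => yyyzzSzzyyy   [S ::= z S z]
yyyzzSzzyyy => yyyzzdSdzzyyy   [S ::= d S d]
yyyzzdSdzzyyy => yyyzzdySydzzyyy   [S ::= y S y]
yyyzzdySydzzyyy => yyyzzdyzSzydzzyyy   [S ::= z S z]
yyyzzdyzSzydzzyyy => yyyzzdyzdzydzzyyy   [S ::= d]

S => ySy => yySyy => yyySyyy => yyyzSzyyy => yyyzzSzzyyy => yyyzzdSdzzyyy => yyyzzdySydzzyyy => yyyzzdyzSzydzzyyy => yyyzzdyzdzydzzyyy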